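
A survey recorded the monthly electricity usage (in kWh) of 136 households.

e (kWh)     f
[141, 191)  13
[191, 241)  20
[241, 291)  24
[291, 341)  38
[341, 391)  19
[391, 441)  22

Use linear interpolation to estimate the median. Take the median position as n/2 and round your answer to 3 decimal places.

305.474

Cumulative frequencies: 13, 33, 57, 95, 114, 136
n = 136; position = n/2 = 68.
This falls in the class [291, 341): L = 291, F = 57, f = 38, h = 50.
Median ≈ 291 + ((68 − 57) / 38) × 50 = 305.4737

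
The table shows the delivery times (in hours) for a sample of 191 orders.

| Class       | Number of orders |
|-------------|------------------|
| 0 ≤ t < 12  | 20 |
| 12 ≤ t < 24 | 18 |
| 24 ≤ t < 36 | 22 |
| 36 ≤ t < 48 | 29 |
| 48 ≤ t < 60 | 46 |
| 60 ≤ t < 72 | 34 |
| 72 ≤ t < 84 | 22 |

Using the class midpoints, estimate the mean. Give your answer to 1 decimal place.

Midpoints: 6, 18, 30, 42, 54, 66, 78
Σfm = 20×6 + 18×18 + 22×30 + 29×42 + 46×54 + 34×66 + 22×78 = 8766
n = Σf = 191
Mean = 8766 / 191 = 45.8953

45.9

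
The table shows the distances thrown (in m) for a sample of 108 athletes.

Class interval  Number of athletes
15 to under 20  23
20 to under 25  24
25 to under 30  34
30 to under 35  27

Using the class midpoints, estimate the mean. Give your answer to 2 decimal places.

25.51

Midpoints: 17.5, 22.5, 27.5, 32.5
Σfm = 23×17.5 + 24×22.5 + 34×27.5 + 27×32.5 = 2755
n = Σf = 108
Mean = 2755 / 108 = 25.5093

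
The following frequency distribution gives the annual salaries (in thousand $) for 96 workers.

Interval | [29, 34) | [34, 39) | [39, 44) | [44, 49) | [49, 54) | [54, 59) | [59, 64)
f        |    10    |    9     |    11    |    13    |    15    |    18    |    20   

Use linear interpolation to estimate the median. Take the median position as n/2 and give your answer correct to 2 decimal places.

Cumulative frequencies: 10, 19, 30, 43, 58, 76, 96
n = 96; position = n/2 = 48.
This falls in the class [49, 54): L = 49, F = 43, f = 15, h = 5.
Median ≈ 49 + ((48 − 43) / 15) × 5 = 50.6667

50.67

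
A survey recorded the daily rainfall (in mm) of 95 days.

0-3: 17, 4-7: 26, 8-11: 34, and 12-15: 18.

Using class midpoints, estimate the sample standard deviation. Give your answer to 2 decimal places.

Midpoints: 1.5, 5.5, 9.5, 13.5
n = 95, Σfm = 734.5, mean = 7.7316
Σfm² = 7173.75
Σf(m − x̄)² = Σfm² − (Σfm)²/n = 7173.75 − 734.5²/95 = 1494.9053
Sample variance = 1494.9053 / 94 = 15.9032
Standard deviation = √15.9032 = 3.9879

3.99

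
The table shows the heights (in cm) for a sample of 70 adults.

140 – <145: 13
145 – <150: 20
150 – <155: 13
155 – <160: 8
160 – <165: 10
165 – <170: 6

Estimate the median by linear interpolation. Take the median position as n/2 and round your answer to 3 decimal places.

150.769

Cumulative frequencies: 13, 33, 46, 54, 64, 70
n = 70; position = n/2 = 35.
This falls in the class 150 – <155: L = 150, F = 33, f = 13, h = 5.
Median ≈ 150 + ((35 − 33) / 13) × 5 = 150.7692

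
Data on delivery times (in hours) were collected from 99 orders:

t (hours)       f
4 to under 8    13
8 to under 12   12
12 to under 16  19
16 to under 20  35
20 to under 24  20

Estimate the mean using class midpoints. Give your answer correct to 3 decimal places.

Midpoints: 6, 10, 14, 18, 22
Σfm = 13×6 + 12×10 + 19×14 + 35×18 + 20×22 = 1534
n = Σf = 99
Mean = 1534 / 99 = 15.4949

15.495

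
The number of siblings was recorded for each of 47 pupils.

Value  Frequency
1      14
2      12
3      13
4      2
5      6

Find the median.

Cumulative frequencies: 14, 26, 39, 41, 47
n = 47, so the median is the value in position (n+1)/2 = 24.
Position 24 falls at value 2.

2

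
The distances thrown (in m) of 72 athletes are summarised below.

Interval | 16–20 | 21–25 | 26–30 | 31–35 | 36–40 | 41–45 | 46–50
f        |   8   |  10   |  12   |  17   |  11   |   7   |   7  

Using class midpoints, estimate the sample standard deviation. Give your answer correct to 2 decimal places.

Midpoints: 18, 23, 28, 33, 38, 43, 48
n = 72, Σfm = 2326, mean = 32.3056
Σfm² = 80758
Σf(m − x̄)² = Σfm² − (Σfm)²/n = 80758 − 2326²/72 = 5615.2778
Sample variance = 5615.2778 / 71 = 79.0884
Standard deviation = √79.0884 = 8.8932

8.89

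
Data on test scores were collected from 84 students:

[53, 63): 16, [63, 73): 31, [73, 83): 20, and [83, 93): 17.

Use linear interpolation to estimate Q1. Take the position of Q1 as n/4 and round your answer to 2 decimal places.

64.61

Cumulative frequencies: 16, 47, 67, 84
n = 84; position = n/4 = 21.
This falls in the class [63, 73): L = 63, F = 16, f = 31, h = 10.
Lower quartile ≈ 63 + ((21 − 16) / 31) × 10 = 64.6129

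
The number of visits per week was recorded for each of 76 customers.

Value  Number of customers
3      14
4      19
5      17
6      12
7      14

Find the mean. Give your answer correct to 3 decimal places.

4.908

Values: 3, 4, 5, 6, 7
Σfx = 14×3 + 19×4 + 17×5 + 12×6 + 14×7 = 373
n = Σf = 76
Mean = 373 / 76 = 4.9079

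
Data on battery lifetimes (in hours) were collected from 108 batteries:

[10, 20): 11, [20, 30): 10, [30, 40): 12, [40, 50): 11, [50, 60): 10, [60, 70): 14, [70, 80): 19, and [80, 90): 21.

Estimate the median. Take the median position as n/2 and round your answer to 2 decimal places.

60.00

Cumulative frequencies: 11, 21, 33, 44, 54, 68, 87, 108
n = 108; position = n/2 = 54.
This falls in the class [50, 60): L = 50, F = 44, f = 10, h = 10.
Median ≈ 50 + ((54 − 44) / 10) × 10 = 60.0000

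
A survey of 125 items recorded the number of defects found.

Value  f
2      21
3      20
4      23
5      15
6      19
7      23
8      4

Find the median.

4

Cumulative frequencies: 21, 41, 64, 79, 98, 121, 125
n = 125, so the median is the value in position (n+1)/2 = 63.
Position 63 falls at value 4.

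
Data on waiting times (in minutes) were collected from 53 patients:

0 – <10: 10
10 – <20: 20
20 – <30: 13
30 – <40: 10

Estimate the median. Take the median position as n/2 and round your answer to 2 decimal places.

Cumulative frequencies: 10, 30, 43, 53
n = 53; position = n/2 = 26.5.
This falls in the class 10 – <20: L = 10, F = 10, f = 20, h = 10.
Median ≈ 10 + ((26.5 − 10) / 20) × 10 = 18.2500

18.25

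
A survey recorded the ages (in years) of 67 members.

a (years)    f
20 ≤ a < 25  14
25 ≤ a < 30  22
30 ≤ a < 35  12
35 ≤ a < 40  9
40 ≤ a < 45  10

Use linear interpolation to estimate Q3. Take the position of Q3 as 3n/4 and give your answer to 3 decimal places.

Cumulative frequencies: 14, 36, 48, 57, 67
n = 67; position = 3n/4 = 50.25.
This falls in the class 35 ≤ a < 40: L = 35, F = 48, f = 9, h = 5.
Upper quartile ≈ 35 + ((50.25 − 48) / 9) × 5 = 36.2500

36.250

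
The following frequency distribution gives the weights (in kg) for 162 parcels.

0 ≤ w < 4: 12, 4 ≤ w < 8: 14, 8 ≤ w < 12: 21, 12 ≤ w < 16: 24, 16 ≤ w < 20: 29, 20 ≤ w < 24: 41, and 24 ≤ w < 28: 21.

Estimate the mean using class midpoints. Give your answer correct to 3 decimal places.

Midpoints: 2, 6, 10, 14, 18, 22, 26
Σfm = 12×2 + 14×6 + 21×10 + 24×14 + 29×18 + 41×22 + 21×26 = 2624
n = Σf = 162
Mean = 2624 / 162 = 16.1975

16.198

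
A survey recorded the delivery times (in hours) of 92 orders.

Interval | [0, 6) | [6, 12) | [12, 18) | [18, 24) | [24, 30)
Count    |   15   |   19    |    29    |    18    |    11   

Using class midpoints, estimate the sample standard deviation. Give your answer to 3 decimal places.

7.445

Midpoints: 3, 9, 15, 21, 27
n = 92, Σfm = 1326, mean = 14.4130
Σfm² = 24156
Σf(m − x̄)² = Σfm² − (Σfm)²/n = 24156 − 1326²/92 = 5044.3043
Sample variance = 5044.3043 / 91 = 55.4319
Standard deviation = √55.4319 = 7.4453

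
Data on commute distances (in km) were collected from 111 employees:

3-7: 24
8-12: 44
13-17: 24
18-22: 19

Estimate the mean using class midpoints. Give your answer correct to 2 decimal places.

Midpoints: 5, 10, 15, 20
Σfm = 24×5 + 44×10 + 24×15 + 19×20 = 1300
n = Σf = 111
Mean = 1300 / 111 = 11.7117

11.71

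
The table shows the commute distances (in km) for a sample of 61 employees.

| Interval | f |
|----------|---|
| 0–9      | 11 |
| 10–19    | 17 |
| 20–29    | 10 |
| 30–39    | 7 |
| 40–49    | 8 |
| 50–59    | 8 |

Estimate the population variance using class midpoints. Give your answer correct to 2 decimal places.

Midpoints: 4.5, 14.5, 24.5, 34.5, 44.5, 54.5
n = 61, Σfm = 1574.5, mean = 25.8115
Σfm² = 57735.25
Σf(m − x̄)² = Σfm² − (Σfm)²/n = 57735.25 − 1574.5²/61 = 17095.0820
Population variance = 17095.0820 / 61 = 280.2472

280.25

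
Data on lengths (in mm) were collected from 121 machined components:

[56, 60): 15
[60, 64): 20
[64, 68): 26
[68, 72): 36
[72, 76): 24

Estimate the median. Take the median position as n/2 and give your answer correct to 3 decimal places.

67.923

Cumulative frequencies: 15, 35, 61, 97, 121
n = 121; position = n/2 = 60.5.
This falls in the class [64, 68): L = 64, F = 35, f = 26, h = 4.
Median ≈ 64 + ((60.5 − 35) / 26) × 4 = 67.9231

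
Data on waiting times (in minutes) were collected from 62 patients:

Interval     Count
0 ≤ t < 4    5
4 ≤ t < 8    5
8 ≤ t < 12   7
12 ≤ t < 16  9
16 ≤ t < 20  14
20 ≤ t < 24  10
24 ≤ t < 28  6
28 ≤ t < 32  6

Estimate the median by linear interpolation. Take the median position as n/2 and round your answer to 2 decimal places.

Cumulative frequencies: 5, 10, 17, 26, 40, 50, 56, 62
n = 62; position = n/2 = 31.
This falls in the class 16 ≤ t < 20: L = 16, F = 26, f = 14, h = 4.
Median ≈ 16 + ((31 − 26) / 14) × 4 = 17.4286

17.43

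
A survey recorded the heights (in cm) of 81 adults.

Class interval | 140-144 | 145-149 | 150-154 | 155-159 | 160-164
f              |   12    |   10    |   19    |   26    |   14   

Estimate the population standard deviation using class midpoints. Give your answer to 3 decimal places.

6.456

Midpoints: 142, 147, 152, 157, 162
n = 81, Σfm = 12412, mean = 153.2346
Σfm² = 1905324
Σf(m − x̄)² = Σfm² − (Σfm)²/n = 1905324 − 12412²/81 = 3376.5432
Population variance = 3376.5432 / 81 = 41.6857
Standard deviation = √41.6857 = 6.4564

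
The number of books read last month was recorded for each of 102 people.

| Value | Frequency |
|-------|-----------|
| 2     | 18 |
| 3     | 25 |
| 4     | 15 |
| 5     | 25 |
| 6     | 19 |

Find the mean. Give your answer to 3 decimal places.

4.020

Values: 2, 3, 4, 5, 6
Σfx = 18×2 + 25×3 + 15×4 + 25×5 + 19×6 = 410
n = Σf = 102
Mean = 410 / 102 = 4.0196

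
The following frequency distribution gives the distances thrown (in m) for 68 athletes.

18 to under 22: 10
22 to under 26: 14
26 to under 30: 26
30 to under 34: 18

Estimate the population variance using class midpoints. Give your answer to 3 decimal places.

16.055

Midpoints: 20, 24, 28, 32
n = 68, Σfm = 1840, mean = 27.0588
Σfm² = 50880
Σf(m − x̄)² = Σfm² − (Σfm)²/n = 50880 − 1840²/68 = 1091.7647
Population variance = 1091.7647 / 68 = 16.0554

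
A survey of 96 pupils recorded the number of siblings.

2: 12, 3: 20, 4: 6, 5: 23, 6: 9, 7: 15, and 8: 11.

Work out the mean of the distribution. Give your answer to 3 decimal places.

Values: 2, 3, 4, 5, 6, 7, 8
Σfx = 12×2 + 20×3 + 6×4 + 23×5 + 9×6 + 15×7 + 11×8 = 470
n = Σf = 96
Mean = 470 / 96 = 4.8958

4.896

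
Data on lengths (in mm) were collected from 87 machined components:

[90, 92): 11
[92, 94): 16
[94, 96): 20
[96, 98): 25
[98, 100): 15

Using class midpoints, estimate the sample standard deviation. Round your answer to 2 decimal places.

Midpoints: 91, 93, 95, 97, 99
n = 87, Σfm = 8299, mean = 95.3908
Σfm² = 792215
Σf(m − x̄)² = Σfm² − (Σfm)²/n = 792215 − 8299²/87 = 566.7126
Sample variance = 566.7126 / 86 = 6.5897
Standard deviation = √6.5897 = 2.5670

2.57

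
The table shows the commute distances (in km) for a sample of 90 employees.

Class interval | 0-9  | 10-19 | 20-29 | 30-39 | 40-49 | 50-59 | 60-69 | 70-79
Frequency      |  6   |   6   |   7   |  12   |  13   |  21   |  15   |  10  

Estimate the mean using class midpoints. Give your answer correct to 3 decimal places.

45.944

Midpoints: 4.5, 14.5, 24.5, 34.5, 44.5, 54.5, 64.5, 74.5
Σfm = 6×4.5 + 6×14.5 + 7×24.5 + 12×34.5 + 13×44.5 + 21×54.5 + 15×64.5 + 10×74.5 = 4135
n = Σf = 90
Mean = 4135 / 90 = 45.9444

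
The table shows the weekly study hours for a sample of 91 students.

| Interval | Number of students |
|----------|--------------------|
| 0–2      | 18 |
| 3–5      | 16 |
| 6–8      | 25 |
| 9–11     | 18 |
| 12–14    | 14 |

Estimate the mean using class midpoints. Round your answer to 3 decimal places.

6.802

Midpoints: 1, 4, 7, 10, 13
Σfm = 18×1 + 16×4 + 25×7 + 18×10 + 14×13 = 619
n = Σf = 91
Mean = 619 / 91 = 6.8022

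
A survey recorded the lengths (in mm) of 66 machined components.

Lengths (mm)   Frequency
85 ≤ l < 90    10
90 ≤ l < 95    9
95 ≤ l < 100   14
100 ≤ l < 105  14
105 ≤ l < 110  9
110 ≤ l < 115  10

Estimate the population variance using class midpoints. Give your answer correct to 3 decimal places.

65.341

Midpoints: 87.5, 92.5, 97.5, 102.5, 107.5, 112.5
n = 66, Σfm = 6600, mean = 100.0000
Σfm² = 664312.5
Σf(m − x̄)² = Σfm² − (Σfm)²/n = 664312.5 − 6600²/66 = 4312.5000
Population variance = 4312.5000 / 66 = 65.3409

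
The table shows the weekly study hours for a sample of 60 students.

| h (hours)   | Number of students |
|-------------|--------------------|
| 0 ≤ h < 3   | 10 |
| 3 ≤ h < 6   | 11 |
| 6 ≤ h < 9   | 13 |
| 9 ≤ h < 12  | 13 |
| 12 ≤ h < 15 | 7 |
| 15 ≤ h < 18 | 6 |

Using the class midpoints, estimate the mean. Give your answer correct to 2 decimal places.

8.20

Midpoints: 1.5, 4.5, 7.5, 10.5, 13.5, 16.5
Σfm = 10×1.5 + 11×4.5 + 13×7.5 + 13×10.5 + 7×13.5 + 6×16.5 = 492
n = Σf = 60
Mean = 492 / 60 = 8.2000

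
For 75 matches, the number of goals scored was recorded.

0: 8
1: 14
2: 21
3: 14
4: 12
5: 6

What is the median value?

2

Cumulative frequencies: 8, 22, 43, 57, 69, 75
n = 75, so the median is the value in position (n+1)/2 = 38.
Position 38 falls at value 2.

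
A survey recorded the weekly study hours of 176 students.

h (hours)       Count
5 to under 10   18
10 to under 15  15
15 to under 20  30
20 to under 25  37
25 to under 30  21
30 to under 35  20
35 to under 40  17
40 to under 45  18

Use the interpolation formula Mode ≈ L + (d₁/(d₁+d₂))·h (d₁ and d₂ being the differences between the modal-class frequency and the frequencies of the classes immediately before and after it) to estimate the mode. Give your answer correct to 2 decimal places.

21.52

Modal class: 20 to under 25 (highest frequency 37).
d₁ = 37 − 30 = 7, d₂ = 37 − 21 = 16
Mode ≈ 20 + (7/(7+16)) × 5 = 20 + 1.5217 = 21.5217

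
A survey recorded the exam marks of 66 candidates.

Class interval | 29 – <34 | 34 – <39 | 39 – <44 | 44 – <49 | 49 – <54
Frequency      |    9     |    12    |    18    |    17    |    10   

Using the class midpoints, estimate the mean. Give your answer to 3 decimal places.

Midpoints: 31.5, 36.5, 41.5, 46.5, 51.5
Σfm = 9×31.5 + 12×36.5 + 18×41.5 + 17×46.5 + 10×51.5 = 2774
n = Σf = 66
Mean = 2774 / 66 = 42.0303

42.030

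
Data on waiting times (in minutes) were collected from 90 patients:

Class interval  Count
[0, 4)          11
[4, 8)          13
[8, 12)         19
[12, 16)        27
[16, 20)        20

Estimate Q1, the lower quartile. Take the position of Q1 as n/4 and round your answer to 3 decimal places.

7.538

Cumulative frequencies: 11, 24, 43, 70, 90
n = 90; position = n/4 = 22.5.
This falls in the class [4, 8): L = 4, F = 11, f = 13, h = 4.
Lower quartile ≈ 4 + ((22.5 − 11) / 13) × 4 = 7.5385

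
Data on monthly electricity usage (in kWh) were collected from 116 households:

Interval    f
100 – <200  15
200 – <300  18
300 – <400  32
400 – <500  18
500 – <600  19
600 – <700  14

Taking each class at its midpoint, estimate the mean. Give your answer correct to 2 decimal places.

Midpoints: 150, 250, 350, 450, 550, 650
Σfm = 15×150 + 18×250 + 32×350 + 18×450 + 19×550 + 14×650 = 45600
n = Σf = 116
Mean = 45600 / 116 = 393.1034

393.10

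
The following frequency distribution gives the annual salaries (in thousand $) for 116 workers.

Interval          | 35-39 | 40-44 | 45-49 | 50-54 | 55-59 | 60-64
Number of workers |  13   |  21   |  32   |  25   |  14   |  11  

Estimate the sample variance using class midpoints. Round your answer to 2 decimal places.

52.15

Midpoints: 37, 42, 47, 52, 57, 62
n = 116, Σfm = 5647, mean = 48.6810
Σfm² = 280899
Σf(m − x̄)² = Σfm² − (Σfm)²/n = 280899 − 5647²/116 = 5997.1983
Sample variance = 5997.1983 / 115 = 52.1496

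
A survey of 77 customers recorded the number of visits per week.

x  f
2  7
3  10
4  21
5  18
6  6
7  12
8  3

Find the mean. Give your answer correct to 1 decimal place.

Values: 2, 3, 4, 5, 6, 7, 8
Σfx = 7×2 + 10×3 + 21×4 + 18×5 + 6×6 + 12×7 + 3×8 = 362
n = Σf = 77
Mean = 362 / 77 = 4.7013

4.7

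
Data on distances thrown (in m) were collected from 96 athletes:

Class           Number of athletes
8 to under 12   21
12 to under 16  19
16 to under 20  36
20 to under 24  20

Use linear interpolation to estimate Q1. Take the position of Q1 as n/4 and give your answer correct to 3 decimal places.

Cumulative frequencies: 21, 40, 76, 96
n = 96; position = n/4 = 24.
This falls in the class 12 to under 16: L = 12, F = 21, f = 19, h = 4.
Lower quartile ≈ 12 + ((24 − 21) / 19) × 4 = 12.6316

12.632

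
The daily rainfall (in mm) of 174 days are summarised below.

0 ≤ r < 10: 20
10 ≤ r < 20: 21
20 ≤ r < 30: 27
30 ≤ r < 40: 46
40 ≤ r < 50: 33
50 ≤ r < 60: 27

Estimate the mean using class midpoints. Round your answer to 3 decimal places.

32.586

Midpoints: 5, 15, 25, 35, 45, 55
Σfm = 20×5 + 21×15 + 27×25 + 46×35 + 33×45 + 27×55 = 5670
n = Σf = 174
Mean = 5670 / 174 = 32.5862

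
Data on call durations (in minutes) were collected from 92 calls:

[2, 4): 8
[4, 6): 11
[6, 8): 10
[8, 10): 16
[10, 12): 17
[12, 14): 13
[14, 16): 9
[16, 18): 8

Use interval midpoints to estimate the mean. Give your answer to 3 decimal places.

10.000

Midpoints: 3, 5, 7, 9, 11, 13, 15, 17
Σfm = 8×3 + 11×5 + 10×7 + 16×9 + 17×11 + 13×13 + 9×15 + 8×17 = 920
n = Σf = 92
Mean = 920 / 92 = 10.0000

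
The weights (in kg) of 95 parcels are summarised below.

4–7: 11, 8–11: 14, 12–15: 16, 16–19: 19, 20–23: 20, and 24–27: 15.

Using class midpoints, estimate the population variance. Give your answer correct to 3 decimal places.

Midpoints: 5.5, 9.5, 13.5, 17.5, 21.5, 25.5
n = 95, Σfm = 1554.5, mean = 16.3632
Σfm² = 29329.75
Σf(m − x̄)² = Σfm² − (Σfm)²/n = 29329.75 − 1554.5²/95 = 3893.2211
Population variance = 3893.2211 / 95 = 40.9813

40.981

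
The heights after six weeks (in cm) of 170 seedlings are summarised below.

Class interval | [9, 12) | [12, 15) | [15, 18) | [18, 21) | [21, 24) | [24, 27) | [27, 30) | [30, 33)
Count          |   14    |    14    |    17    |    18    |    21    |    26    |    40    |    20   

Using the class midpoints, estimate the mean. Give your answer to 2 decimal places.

22.78

Midpoints: 10.5, 13.5, 16.5, 19.5, 22.5, 25.5, 28.5, 31.5
Σfm = 14×10.5 + 14×13.5 + 17×16.5 + 18×19.5 + 21×22.5 + 26×25.5 + 40×28.5 + 20×31.5 = 3873
n = Σf = 170
Mean = 3873 / 170 = 22.7824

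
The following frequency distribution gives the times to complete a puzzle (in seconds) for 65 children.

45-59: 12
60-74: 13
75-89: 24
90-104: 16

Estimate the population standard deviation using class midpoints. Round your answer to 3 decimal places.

Midpoints: 52, 67, 82, 97
n = 65, Σfm = 5015, mean = 77.1538
Σfm² = 402725
Σf(m − x̄)² = Σfm² − (Σfm)²/n = 402725 − 5015²/65 = 15798.4615
Population variance = 15798.4615 / 65 = 243.0533
Standard deviation = √243.0533 = 15.5902

15.590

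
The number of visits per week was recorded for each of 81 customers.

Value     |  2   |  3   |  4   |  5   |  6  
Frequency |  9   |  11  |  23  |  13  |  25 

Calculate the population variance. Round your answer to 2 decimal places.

1.80

Values: 2, 3, 4, 5, 6
n = 81, Σfx = 358, mean = 4.4198
Σfx² = 1728
Σf(x − x̄)² = Σfx² − (Σfx)²/n = 1728 − 358²/81 = 145.7284
Population variance = 145.7284 / 81 = 1.7991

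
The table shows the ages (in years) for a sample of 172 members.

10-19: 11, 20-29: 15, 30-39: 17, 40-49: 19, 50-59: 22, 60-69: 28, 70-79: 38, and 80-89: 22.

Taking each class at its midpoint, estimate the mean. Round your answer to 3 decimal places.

56.128

Midpoints: 14.5, 24.5, 34.5, 44.5, 54.5, 64.5, 74.5, 84.5
Σfm = 11×14.5 + 15×24.5 + 17×34.5 + 19×44.5 + 22×54.5 + 28×64.5 + 38×74.5 + 22×84.5 = 9654
n = Σf = 172
Mean = 9654 / 172 = 56.1279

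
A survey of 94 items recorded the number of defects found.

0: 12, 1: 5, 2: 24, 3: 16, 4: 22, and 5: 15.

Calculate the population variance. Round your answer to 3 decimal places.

2.453

Values: 0, 1, 2, 3, 4, 5
n = 94, Σfx = 264, mean = 2.8085
Σfx² = 972
Σf(x − x̄)² = Σfx² − (Σfx)²/n = 972 − 264²/94 = 230.5532
Population variance = 230.5532 / 94 = 2.4527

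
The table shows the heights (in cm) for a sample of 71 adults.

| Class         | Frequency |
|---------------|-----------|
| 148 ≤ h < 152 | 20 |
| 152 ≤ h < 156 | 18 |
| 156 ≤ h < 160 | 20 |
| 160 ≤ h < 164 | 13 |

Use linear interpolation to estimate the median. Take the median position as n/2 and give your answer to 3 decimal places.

155.444

Cumulative frequencies: 20, 38, 58, 71
n = 71; position = n/2 = 35.5.
This falls in the class 152 ≤ h < 156: L = 152, F = 20, f = 18, h = 4.
Median ≈ 152 + ((35.5 − 20) / 18) × 4 = 155.4444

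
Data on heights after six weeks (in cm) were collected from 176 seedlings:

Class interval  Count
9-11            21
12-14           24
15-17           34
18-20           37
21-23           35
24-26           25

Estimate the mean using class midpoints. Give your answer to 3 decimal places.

Midpoints: 10, 13, 16, 19, 22, 25
Σfm = 21×10 + 24×13 + 34×16 + 37×19 + 35×22 + 25×25 = 3164
n = Σf = 176
Mean = 3164 / 176 = 17.9773

17.977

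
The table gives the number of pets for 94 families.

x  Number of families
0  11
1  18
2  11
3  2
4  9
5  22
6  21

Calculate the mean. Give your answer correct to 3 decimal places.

Values: 0, 1, 2, 3, 4, 5, 6
Σfx = 11×0 + 18×1 + 11×2 + 2×3 + 9×4 + 22×5 + 21×6 = 318
n = Σf = 94
Mean = 318 / 94 = 3.3830

3.383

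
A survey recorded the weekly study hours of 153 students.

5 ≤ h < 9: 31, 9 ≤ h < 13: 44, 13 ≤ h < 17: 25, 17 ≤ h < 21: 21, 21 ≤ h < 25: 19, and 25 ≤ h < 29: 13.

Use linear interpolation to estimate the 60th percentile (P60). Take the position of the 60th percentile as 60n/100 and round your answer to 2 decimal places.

Cumulative frequencies: 31, 75, 100, 121, 140, 153
n = 153; position = 60n/100 = 91.8.
This falls in the class 13 ≤ h < 17: L = 13, F = 75, f = 25, h = 4.
60th percentile ≈ 13 + ((91.8 − 75) / 25) × 4 = 15.6880

15.69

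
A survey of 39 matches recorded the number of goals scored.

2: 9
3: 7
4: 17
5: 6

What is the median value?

4

Cumulative frequencies: 9, 16, 33, 39
n = 39, so the median is the value in position (n+1)/2 = 20.
Position 20 falls at value 4.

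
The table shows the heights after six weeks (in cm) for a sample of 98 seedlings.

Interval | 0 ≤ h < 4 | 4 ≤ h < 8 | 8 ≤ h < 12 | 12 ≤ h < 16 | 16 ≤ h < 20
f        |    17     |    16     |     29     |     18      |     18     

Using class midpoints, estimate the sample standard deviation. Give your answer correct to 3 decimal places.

5.355

Midpoints: 2, 6, 10, 14, 18
n = 98, Σfm = 996, mean = 10.1633
Σfm² = 12904
Σf(m − x̄)² = Σfm² − (Σfm)²/n = 12904 − 996²/98 = 2781.3878
Sample variance = 2781.3878 / 97 = 28.6741
Standard deviation = √28.6741 = 5.3548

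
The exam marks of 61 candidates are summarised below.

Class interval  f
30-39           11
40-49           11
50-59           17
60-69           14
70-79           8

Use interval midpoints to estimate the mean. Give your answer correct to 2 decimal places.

Midpoints: 34.5, 44.5, 54.5, 64.5, 74.5
Σfm = 11×34.5 + 11×44.5 + 17×54.5 + 14×64.5 + 8×74.5 = 3294.5
n = Σf = 61
Mean = 3294.5 / 61 = 54.0082

54.01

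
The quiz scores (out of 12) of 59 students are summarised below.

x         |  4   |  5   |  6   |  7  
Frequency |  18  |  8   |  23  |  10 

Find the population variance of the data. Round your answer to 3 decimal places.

Values: 4, 5, 6, 7
n = 59, Σfx = 320, mean = 5.4237
Σfx² = 1806
Σf(x − x̄)² = Σfx² − (Σfx)²/n = 1806 − 320²/59 = 70.4068
Population variance = 70.4068 / 59 = 1.1933

1.193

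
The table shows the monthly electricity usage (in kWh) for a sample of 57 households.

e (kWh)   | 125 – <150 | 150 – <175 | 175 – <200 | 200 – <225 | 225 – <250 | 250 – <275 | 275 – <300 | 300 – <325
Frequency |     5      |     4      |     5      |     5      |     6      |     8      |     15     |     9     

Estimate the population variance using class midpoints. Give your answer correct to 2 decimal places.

Midpoints: 137.5, 162.5, 187.5, 212.5, 237.5, 262.5, 287.5, 312.5
n = 57, Σfm = 13987.5, mean = 245.3947
Σfm² = 3610156.25
Σf(m − x̄)² = Σfm² − (Σfm)²/n = 3610156.25 − 13987.5²/57 = 177697.3684
Population variance = 177697.3684 / 57 = 3117.4977

3117.50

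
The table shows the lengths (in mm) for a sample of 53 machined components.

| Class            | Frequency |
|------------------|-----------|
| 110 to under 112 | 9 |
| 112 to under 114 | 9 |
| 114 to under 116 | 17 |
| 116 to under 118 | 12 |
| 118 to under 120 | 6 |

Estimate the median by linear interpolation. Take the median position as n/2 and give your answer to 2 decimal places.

115.00

Cumulative frequencies: 9, 18, 35, 47, 53
n = 53; position = n/2 = 26.5.
This falls in the class 114 to under 116: L = 114, F = 18, f = 17, h = 2.
Median ≈ 114 + ((26.5 − 18) / 17) × 2 = 115.0000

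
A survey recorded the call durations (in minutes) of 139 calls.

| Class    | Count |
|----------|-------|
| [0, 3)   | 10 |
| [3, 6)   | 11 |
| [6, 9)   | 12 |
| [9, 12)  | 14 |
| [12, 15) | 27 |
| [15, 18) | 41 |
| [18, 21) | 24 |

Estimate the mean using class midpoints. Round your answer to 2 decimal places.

13.03

Midpoints: 1.5, 4.5, 7.5, 10.5, 13.5, 16.5, 19.5
Σfm = 10×1.5 + 11×4.5 + 12×7.5 + 14×10.5 + 27×13.5 + 41×16.5 + 24×19.5 = 1810.5
n = Σf = 139
Mean = 1810.5 / 139 = 13.0252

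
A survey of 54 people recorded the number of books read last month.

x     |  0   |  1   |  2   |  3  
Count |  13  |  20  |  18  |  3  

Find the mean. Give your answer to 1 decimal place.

1.2

Values: 0, 1, 2, 3
Σfx = 13×0 + 20×1 + 18×2 + 3×3 = 65
n = Σf = 54
Mean = 65 / 54 = 1.2037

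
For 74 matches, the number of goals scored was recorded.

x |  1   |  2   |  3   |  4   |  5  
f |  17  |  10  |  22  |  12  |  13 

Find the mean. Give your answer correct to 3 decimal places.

2.919

Values: 1, 2, 3, 4, 5
Σfx = 17×1 + 10×2 + 22×3 + 12×4 + 13×5 = 216
n = Σf = 74
Mean = 216 / 74 = 2.9189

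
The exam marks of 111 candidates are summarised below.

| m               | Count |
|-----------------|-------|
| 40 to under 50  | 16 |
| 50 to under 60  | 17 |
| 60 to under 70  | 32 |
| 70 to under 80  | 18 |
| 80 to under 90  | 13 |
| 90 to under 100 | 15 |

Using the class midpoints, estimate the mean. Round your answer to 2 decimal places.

68.60

Midpoints: 45, 55, 65, 75, 85, 95
Σfm = 16×45 + 17×55 + 32×65 + 18×75 + 13×85 + 15×95 = 7615
n = Σf = 111
Mean = 7615 / 111 = 68.6036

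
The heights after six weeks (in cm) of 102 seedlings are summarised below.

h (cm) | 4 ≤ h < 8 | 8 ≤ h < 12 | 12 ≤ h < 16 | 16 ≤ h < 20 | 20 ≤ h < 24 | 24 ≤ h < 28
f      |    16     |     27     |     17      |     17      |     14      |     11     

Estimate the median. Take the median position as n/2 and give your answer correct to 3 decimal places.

13.882

Cumulative frequencies: 16, 43, 60, 77, 91, 102
n = 102; position = n/2 = 51.
This falls in the class 12 ≤ h < 16: L = 12, F = 43, f = 17, h = 4.
Median ≈ 12 + ((51 − 43) / 17) × 4 = 13.8824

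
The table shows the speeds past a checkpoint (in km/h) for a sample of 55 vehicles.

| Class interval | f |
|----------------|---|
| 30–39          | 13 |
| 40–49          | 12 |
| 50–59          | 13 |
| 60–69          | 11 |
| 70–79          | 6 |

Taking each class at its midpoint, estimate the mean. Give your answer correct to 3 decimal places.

51.773

Midpoints: 34.5, 44.5, 54.5, 64.5, 74.5
Σfm = 13×34.5 + 12×44.5 + 13×54.5 + 11×64.5 + 6×74.5 = 2847.5
n = Σf = 55
Mean = 2847.5 / 55 = 51.7727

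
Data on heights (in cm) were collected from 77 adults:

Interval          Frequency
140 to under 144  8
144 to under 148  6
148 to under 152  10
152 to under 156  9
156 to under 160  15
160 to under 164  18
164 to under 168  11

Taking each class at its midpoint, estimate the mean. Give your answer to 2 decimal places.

Midpoints: 142, 146, 150, 154, 158, 162, 166
Σfm = 8×142 + 6×146 + 10×150 + 9×154 + 15×158 + 18×162 + 11×166 = 12010
n = Σf = 77
Mean = 12010 / 77 = 155.9740

155.97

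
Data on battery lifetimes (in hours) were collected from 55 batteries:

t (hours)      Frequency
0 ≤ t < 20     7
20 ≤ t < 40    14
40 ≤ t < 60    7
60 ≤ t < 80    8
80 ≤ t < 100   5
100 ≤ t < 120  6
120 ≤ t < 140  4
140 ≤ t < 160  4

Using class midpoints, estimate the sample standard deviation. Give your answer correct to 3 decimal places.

Midpoints: 10, 30, 50, 70, 90, 110, 130, 150
n = 55, Σfm = 3630, mean = 66.0000
Σfm² = 340700
Σf(m − x̄)² = Σfm² − (Σfm)²/n = 340700 − 3630²/55 = 101120.0000
Sample variance = 101120.0000 / 54 = 1872.5926
Standard deviation = √1872.5926 = 43.2735

43.273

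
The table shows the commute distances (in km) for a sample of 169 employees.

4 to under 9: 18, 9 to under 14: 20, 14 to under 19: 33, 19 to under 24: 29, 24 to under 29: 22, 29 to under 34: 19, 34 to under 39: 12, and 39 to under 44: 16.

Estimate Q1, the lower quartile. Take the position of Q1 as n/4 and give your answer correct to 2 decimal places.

14.64

Cumulative frequencies: 18, 38, 71, 100, 122, 141, 153, 169
n = 169; position = n/4 = 42.25.
This falls in the class 14 to under 19: L = 14, F = 38, f = 33, h = 5.
Lower quartile ≈ 14 + ((42.25 − 38) / 33) × 5 = 14.6439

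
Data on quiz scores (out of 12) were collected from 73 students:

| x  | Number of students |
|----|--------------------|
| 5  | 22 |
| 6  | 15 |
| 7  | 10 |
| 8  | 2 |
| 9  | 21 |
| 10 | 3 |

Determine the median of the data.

6

Cumulative frequencies: 22, 37, 47, 49, 70, 73
n = 73, so the median is the value in position (n+1)/2 = 37.
Position 37 falls at value 6.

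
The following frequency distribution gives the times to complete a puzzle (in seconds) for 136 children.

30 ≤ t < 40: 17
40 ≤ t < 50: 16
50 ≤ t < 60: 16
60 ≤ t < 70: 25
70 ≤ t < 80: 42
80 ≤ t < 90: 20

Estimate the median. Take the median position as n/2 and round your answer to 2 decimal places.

67.60

Cumulative frequencies: 17, 33, 49, 74, 116, 136
n = 136; position = n/2 = 68.
This falls in the class 60 ≤ t < 70: L = 60, F = 49, f = 25, h = 10.
Median ≈ 60 + ((68 − 49) / 25) × 10 = 67.6000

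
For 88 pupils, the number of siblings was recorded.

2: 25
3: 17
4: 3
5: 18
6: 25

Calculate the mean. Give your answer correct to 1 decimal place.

Values: 2, 3, 4, 5, 6
Σfx = 25×2 + 17×3 + 3×4 + 18×5 + 25×6 = 353
n = Σf = 88
Mean = 353 / 88 = 4.0114

4.0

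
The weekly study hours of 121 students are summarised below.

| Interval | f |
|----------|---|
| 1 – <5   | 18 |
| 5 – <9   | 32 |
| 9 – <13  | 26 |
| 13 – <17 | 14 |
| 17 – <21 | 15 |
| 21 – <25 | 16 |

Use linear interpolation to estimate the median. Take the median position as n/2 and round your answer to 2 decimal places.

Cumulative frequencies: 18, 50, 76, 90, 105, 121
n = 121; position = n/2 = 60.5.
This falls in the class 9 – <13: L = 9, F = 50, f = 26, h = 4.
Median ≈ 9 + ((60.5 − 50) / 26) × 4 = 10.6154

10.62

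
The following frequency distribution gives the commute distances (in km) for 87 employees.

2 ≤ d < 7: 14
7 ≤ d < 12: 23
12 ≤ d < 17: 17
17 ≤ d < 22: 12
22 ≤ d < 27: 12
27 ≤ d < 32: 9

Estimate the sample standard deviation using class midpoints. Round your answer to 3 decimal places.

7.967

Midpoints: 4.5, 9.5, 14.5, 19.5, 24.5, 29.5
n = 87, Σfm = 1321.5, mean = 15.1897
Σfm² = 25531.75
Σf(m − x̄)² = Σfm² − (Σfm)²/n = 25531.75 − 1321.5²/87 = 5458.6207
Sample variance = 5458.6207 / 86 = 63.4723
Standard deviation = √63.4723 = 7.9670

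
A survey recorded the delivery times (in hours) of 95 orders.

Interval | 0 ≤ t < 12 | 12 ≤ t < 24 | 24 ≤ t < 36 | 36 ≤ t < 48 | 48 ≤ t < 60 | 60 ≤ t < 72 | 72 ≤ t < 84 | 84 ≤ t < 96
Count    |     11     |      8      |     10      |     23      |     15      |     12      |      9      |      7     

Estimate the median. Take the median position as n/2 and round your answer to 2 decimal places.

Cumulative frequencies: 11, 19, 29, 52, 67, 79, 88, 95
n = 95; position = n/2 = 47.5.
This falls in the class 36 ≤ t < 48: L = 36, F = 29, f = 23, h = 12.
Median ≈ 36 + ((47.5 − 29) / 23) × 12 = 45.6522

45.65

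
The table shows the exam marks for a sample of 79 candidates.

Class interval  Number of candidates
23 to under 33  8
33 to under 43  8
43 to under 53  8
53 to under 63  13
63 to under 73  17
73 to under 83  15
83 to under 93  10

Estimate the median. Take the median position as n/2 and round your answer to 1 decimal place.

Cumulative frequencies: 8, 16, 24, 37, 54, 69, 79
n = 79; position = n/2 = 39.5.
This falls in the class 63 to under 73: L = 63, F = 37, f = 17, h = 10.
Median ≈ 63 + ((39.5 − 37) / 17) × 10 = 64.4706

64.5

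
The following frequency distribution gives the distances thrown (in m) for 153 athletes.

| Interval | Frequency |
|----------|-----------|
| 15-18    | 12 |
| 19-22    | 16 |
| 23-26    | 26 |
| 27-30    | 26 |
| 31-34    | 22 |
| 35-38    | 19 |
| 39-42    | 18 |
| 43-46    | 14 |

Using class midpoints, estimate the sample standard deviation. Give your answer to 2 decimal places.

8.24

Midpoints: 16.5, 20.5, 24.5, 28.5, 32.5, 36.5, 40.5, 44.5
n = 153, Σfm = 4664.5, mean = 30.4869
Σfm² = 152514.25
Σf(m − x̄)² = Σfm² − (Σfm)²/n = 152514.25 − 4664.5²/153 = 10307.9739
Sample variance = 10307.9739 / 152 = 67.8156
Standard deviation = √67.8156 = 8.2350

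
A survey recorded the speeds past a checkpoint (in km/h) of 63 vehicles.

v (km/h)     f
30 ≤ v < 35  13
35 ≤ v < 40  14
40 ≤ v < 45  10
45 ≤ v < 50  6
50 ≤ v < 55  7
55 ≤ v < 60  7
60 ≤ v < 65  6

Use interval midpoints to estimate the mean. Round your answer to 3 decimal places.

Midpoints: 32.5, 37.5, 42.5, 47.5, 52.5, 57.5, 62.5
Σfm = 13×32.5 + 14×37.5 + 10×42.5 + 6×47.5 + 7×52.5 + 7×57.5 + 6×62.5 = 2802.5
n = Σf = 63
Mean = 2802.5 / 63 = 44.4841

44.484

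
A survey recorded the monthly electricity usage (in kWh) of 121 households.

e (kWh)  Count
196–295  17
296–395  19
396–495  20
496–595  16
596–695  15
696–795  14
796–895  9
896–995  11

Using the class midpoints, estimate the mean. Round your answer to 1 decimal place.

Midpoints: 245.5, 345.5, 445.5, 545.5, 645.5, 745.5, 845.5, 945.5
Σfm = 17×245.5 + 19×345.5 + 20×445.5 + 16×545.5 + 15×645.5 + 14×745.5 + 9×845.5 + 11×945.5 = 66505.5
n = Σf = 121
Mean = 66505.5 / 121 = 549.6322

549.6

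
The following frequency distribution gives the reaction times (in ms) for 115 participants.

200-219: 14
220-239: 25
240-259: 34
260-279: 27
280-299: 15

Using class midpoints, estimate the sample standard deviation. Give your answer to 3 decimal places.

Midpoints: 209.5, 229.5, 249.5, 269.5, 289.5
n = 115, Σfm = 28772.5, mean = 250.1957
Σfm² = 7265898.75
Σf(m − x̄)² = Σfm² − (Σfm)²/n = 7265898.75 − 28772.5²/115 = 67144.3478
Sample variance = 67144.3478 / 114 = 588.9855
Standard deviation = √588.9855 = 24.2690

24.269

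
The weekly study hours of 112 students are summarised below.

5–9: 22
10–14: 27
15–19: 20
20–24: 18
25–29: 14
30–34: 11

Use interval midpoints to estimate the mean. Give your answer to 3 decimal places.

Midpoints: 7, 12, 17, 22, 27, 32
Σfm = 22×7 + 27×12 + 20×17 + 18×22 + 14×27 + 11×32 = 1944
n = Σf = 112
Mean = 1944 / 112 = 17.3571

17.357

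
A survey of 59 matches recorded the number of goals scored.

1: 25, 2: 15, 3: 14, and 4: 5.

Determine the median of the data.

2

Cumulative frequencies: 25, 40, 54, 59
n = 59, so the median is the value in position (n+1)/2 = 30.
Position 30 falls at value 2.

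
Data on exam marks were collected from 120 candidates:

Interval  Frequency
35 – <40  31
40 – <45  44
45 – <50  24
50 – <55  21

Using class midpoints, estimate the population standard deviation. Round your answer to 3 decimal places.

Midpoints: 37.5, 42.5, 47.5, 52.5
n = 120, Σfm = 5275, mean = 43.9583
Σfm² = 235100
Σf(m − x̄)² = Σfm² − (Σfm)²/n = 235100 − 5275²/120 = 3219.7917
Population variance = 3219.7917 / 120 = 26.8316
Standard deviation = √26.8316 = 5.1799

5.180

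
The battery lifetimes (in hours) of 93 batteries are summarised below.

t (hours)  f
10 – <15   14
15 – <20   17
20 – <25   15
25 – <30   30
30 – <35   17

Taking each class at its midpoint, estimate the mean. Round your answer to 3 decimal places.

Midpoints: 12.5, 17.5, 22.5, 27.5, 32.5
Σfm = 14×12.5 + 17×17.5 + 15×22.5 + 30×27.5 + 17×32.5 = 2187.5
n = Σf = 93
Mean = 2187.5 / 93 = 23.5215

23.522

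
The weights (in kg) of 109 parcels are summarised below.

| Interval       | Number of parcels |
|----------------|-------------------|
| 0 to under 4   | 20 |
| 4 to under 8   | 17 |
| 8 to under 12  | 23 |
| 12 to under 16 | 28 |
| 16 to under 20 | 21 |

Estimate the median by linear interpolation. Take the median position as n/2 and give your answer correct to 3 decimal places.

11.043

Cumulative frequencies: 20, 37, 60, 88, 109
n = 109; position = n/2 = 54.5.
This falls in the class 8 to under 12: L = 8, F = 37, f = 23, h = 4.
Median ≈ 8 + ((54.5 − 37) / 23) × 4 = 11.0435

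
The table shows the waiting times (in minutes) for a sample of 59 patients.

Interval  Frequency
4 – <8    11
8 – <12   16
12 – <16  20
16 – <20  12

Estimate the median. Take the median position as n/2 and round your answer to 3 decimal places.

Cumulative frequencies: 11, 27, 47, 59
n = 59; position = n/2 = 29.5.
This falls in the class 12 – <16: L = 12, F = 27, f = 20, h = 4.
Median ≈ 12 + ((29.5 − 27) / 20) × 4 = 12.5000

12.500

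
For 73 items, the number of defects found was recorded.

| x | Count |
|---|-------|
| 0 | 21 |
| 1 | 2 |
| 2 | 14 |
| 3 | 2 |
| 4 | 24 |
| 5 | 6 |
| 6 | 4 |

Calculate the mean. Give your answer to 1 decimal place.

Values: 0, 1, 2, 3, 4, 5, 6
Σfx = 21×0 + 2×1 + 14×2 + 2×3 + 24×4 + 6×5 + 4×6 = 186
n = Σf = 73
Mean = 186 / 73 = 2.5479

2.5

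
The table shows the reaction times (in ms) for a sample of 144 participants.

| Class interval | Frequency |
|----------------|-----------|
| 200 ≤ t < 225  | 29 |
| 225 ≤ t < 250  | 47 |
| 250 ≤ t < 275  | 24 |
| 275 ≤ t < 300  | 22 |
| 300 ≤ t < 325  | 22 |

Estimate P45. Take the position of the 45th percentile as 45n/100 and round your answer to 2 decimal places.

Cumulative frequencies: 29, 76, 100, 122, 144
n = 144; position = 45n/100 = 64.8.
This falls in the class 225 ≤ t < 250: L = 225, F = 29, f = 47, h = 25.
45th percentile ≈ 225 + ((64.8 − 29) / 47) × 25 = 244.0426

244.04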